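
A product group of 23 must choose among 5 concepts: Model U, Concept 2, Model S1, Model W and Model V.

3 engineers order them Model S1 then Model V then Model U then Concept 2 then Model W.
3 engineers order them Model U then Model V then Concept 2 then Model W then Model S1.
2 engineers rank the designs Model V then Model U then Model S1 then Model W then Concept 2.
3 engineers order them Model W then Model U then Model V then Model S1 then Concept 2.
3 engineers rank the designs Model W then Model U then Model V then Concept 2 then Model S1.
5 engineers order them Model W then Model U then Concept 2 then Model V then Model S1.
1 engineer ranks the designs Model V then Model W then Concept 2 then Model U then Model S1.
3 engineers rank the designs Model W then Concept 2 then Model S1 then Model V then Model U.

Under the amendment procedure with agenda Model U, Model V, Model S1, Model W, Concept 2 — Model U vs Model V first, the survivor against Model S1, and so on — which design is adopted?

Round 1: Model U vs Model V — 14–9, Model U advances.
Round 2: Model U vs Model S1 — 17–6, Model U advances.
Round 3: Model U vs Model W — 8–15, Model W advances.
Round 4: Model W vs Concept 2 — 17–6, Model W advances.
Model W survives the agenda.

Model W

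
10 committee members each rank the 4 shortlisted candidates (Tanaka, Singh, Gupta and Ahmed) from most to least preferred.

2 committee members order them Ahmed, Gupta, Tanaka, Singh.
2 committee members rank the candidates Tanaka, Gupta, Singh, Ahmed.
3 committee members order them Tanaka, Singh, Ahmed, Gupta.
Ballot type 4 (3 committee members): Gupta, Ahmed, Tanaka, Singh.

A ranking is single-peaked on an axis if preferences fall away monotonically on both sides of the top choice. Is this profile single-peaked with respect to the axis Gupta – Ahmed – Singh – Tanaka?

Axis positions: Gupta=1, Ahmed=2, Singh=3, Tanaka=4.
Ballot type 1: ranking walks positions 2-1-4-3; Tanaka is ranked above Singh even though Singh lies between Tanaka and the peak Ahmed on the axis — preferences dip and rise again. Not single-peaked.
Ballot type 2: ranking walks positions 4-1-3-2; Gupta is ranked above Singh even though Singh lies between Gupta and the peak Tanaka on the axis — preferences dip and rise again. Not single-peaked.
Ballot type 3 (peak Tanaka at position 4): ranking walks positions 4-3-2-1, expanding outward from the peak — single-peaked.
Ballot type 4: ranking walks positions 1-2-4-3; Tanaka is ranked above Singh even though Singh lies between Tanaka and the peak Gupta on the axis — preferences dip and rise again. Not single-peaked.
Ballot type 1 violates single-peakedness, so the profile is not single-peaked on this axis.

no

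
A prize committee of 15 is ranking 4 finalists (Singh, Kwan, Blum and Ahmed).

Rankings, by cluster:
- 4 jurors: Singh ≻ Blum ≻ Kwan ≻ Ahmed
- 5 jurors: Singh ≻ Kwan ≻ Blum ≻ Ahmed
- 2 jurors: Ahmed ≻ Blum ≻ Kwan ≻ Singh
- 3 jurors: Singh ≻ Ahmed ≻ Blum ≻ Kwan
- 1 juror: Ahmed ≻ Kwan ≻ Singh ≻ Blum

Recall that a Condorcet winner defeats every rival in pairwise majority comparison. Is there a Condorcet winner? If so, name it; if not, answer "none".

Check each pair by majority over 15 ballots:
Singh vs Kwan: Singh is ranked higher on 4+5+3 = 12 ballots, Kwan on 3. Singh wins 12–3.
Singh vs Blum: Singh is ranked higher on 4+5+3+1 = 13 ballots, Blum on 2. Singh wins 13–2.
Singh vs Ahmed: 12 to 3, Singh.
Kwan–Blum: Blum 9–6.
Kwan vs Ahmed: 4+5 = 9 for Kwan, 6 for Ahmed — Kwan by 9–6.
Blum vs Ahmed: Blum is ranked higher on 4+5 = 9 ballots, Ahmed on 6. Blum wins 9–6.
Singh wins every pairwise contest, so Singh is the Condorcet winner.

Singh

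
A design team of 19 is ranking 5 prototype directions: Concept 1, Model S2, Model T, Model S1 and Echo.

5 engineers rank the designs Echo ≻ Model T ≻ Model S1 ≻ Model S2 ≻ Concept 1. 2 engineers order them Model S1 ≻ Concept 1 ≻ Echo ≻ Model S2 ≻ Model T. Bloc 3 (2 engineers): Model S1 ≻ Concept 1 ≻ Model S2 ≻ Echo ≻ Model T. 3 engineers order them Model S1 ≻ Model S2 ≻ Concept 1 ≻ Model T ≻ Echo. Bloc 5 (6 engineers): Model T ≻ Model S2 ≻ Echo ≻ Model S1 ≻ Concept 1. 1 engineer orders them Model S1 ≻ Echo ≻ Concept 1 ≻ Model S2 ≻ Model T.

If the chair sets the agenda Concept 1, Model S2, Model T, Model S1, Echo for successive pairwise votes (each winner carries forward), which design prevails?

Echo

Round 1: Concept 1 vs Model S2 — 5–14, Model S2 advances.
Round 2: Model S2 vs Model T — 8–11, Model T advances.
Round 3: Model T vs Model S1 — 11–8, Model T advances.
Round 4: Model T vs Echo — 9–10, Echo advances.
The agenda winner is Echo.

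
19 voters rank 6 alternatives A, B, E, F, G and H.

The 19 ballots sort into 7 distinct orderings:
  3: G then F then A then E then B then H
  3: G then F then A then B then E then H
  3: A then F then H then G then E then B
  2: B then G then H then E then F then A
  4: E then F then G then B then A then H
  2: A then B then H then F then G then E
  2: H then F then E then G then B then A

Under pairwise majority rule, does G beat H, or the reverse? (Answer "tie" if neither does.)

G

Ballots ranking G above H: 3 + 3 + 2 + 4 = 12.
Ballots ranking H above G: 19 − 12 = 7.
G wins the head-to-head 12–7.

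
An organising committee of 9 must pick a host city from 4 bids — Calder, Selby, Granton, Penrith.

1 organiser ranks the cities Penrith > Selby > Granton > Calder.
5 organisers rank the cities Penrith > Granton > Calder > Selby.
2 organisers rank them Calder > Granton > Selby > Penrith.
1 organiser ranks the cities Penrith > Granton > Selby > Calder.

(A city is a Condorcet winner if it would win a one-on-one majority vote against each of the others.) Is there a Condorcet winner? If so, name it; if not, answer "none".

Penrith

Head-to-head results (9 organisers):
Calder–Selby: Calder 7–2.
Calder–Granton: Granton 7–2.
Calder vs Penrith: Penrith wins 7–2.
Selby–Granton: Granton 8–1.
Selby–Penrith: Penrith 7–2.
Granton vs Penrith: Penrith, 7–2.
Penrith wins every pairwise contest, so Penrith is the Condorcet winner.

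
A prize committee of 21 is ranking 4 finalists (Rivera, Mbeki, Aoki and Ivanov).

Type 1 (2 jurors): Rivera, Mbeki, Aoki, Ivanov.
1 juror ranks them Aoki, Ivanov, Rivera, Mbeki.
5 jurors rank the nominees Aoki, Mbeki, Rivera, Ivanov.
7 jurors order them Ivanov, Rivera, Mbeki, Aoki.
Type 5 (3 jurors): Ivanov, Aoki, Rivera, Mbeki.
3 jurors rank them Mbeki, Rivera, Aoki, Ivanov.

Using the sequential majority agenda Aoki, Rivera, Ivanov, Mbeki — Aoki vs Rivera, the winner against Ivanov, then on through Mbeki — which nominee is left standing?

Ivanov

Round 1: Aoki vs Rivera — 9–12, Rivera advances.
Round 2: Rivera vs Ivanov — 10–11, Ivanov advances.
Round 3: Ivanov vs Mbeki — 11–10, Ivanov advances.
Ivanov survives the agenda.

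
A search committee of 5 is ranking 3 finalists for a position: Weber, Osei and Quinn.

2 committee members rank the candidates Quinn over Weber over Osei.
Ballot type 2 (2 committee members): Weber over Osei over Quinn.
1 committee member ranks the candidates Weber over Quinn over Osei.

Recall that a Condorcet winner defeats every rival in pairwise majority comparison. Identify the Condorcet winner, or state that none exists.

Weber

Check each pair by majority over 5 ballots:
Weber vs Osei: Weber, 5–0.
Weber vs Quinn: 3 to 2, Weber.
Osei vs Quinn: Quinn wins 3–2.
Only Weber has no losses; Weber is the Condorcet winner.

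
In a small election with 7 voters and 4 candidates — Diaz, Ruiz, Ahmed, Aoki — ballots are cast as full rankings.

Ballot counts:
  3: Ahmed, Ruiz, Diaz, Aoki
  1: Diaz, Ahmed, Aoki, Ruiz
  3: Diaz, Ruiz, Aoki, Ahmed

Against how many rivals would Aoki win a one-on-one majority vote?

0

Aoki against each rival (7 voters):
Aoki vs Diaz: Diaz, 7–0.
Aoki vs Ruiz: Aoki is ranked higher on 1 ballot, Ruiz on 6. Ruiz wins 6–1.
Aoki vs Ahmed: 3 for Aoki, 4 for Ahmed — Ahmed by 4–3.
Aoki beats no one; loses to Diaz, Ruiz, Ahmed — 0 pairwise wins.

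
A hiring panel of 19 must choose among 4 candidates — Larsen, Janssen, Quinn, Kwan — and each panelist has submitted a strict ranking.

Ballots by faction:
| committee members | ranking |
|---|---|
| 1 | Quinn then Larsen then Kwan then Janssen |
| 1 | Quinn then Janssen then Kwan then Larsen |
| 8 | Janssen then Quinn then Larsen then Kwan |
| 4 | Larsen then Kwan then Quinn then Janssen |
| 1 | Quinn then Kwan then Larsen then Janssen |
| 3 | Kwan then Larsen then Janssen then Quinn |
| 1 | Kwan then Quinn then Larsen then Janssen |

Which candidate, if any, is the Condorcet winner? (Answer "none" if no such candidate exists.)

none

Head-to-head results (19 committee members):
Larsen vs Janssen: Larsen wins 10–9.
Larsen vs Quinn: Quinn wins 12–7.
Larsen vs Kwan: Larsen is ranked higher on 1+8+4 = 13 ballots, Kwan on 6. Larsen wins 13–6.
Janssen vs Quinn: Janssen, 11–8.
Janssen vs Kwan: Janssen preferred on 1+8 = 9 ballots; Kwan wins 10–9.
Quinn vs Kwan: Quinn, 11–8.
Every candidate loses at least once (Larsen loses to Quinn; Janssen loses to Larsen; Quinn loses to Janssen; Kwan loses to Larsen). The majority relation contains the cycle Larsen beats Janssen beats Quinn beats Larsen, so there is no Condorcet winner.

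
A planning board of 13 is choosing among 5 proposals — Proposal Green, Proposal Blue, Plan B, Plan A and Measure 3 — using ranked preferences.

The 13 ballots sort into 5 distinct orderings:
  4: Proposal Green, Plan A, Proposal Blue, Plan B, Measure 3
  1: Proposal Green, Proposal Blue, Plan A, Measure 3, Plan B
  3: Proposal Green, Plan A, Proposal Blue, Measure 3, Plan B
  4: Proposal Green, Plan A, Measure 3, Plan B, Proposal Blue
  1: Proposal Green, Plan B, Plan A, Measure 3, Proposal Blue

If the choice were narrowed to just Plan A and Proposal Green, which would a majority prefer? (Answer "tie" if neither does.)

No ballot ranks Plan A above Proposal Green: 0.
Ballots ranking Proposal Green above Plan A: 13 − 0 = 13.
Proposal Green wins the head-to-head 13–0.

Proposal Green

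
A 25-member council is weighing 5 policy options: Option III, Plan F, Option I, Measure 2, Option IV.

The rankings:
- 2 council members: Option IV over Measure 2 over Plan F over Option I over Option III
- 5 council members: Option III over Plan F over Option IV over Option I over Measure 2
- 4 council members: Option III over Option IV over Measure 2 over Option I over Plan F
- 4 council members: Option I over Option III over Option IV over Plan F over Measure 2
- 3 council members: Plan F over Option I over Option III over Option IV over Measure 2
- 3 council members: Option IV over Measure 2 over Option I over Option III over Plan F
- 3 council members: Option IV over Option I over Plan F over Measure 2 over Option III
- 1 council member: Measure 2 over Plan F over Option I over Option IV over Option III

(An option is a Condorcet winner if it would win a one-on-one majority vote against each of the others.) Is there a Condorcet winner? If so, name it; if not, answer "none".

Head-to-head results (25 council members):
Option III vs Plan F: Option III, 16–9.
Option III–Option I: Option I 16–9.
Option III–Measure 2: Option III 16–9.
Option III vs Option IV: Option III wins 16–9.
Plan F–Option I: Option I 14–11.
Plan F vs Measure 2: Plan F wins 15–10.
Plan F vs Option IV: Option IV, 16–9.
Option I vs Measure 2: Option I wins 15–10.
Option I–Option IV: Option IV 17–8.
Measure 2–Option IV: Option IV 24–1.
Each option drops at least one matchup (Option III loses to Option I; Plan F loses to Option III; Option I loses to Option IV; Measure 2 loses to Option III; Option IV loses to Option III); the cycle Option III → Option IV → Option I → Option III rules out a Condorcet winner.

none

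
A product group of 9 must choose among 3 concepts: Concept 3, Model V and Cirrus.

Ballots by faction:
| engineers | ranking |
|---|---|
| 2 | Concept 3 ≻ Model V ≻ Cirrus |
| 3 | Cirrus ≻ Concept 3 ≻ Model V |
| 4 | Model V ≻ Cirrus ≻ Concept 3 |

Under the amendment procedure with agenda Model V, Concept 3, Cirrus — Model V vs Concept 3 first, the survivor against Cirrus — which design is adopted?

Cirrus

Round 1: Model V vs Concept 3 — 4–5, Concept 3 advances.
Round 2: Concept 3 vs Cirrus — 2–7, Cirrus advances.
Cirrus survives the agenda.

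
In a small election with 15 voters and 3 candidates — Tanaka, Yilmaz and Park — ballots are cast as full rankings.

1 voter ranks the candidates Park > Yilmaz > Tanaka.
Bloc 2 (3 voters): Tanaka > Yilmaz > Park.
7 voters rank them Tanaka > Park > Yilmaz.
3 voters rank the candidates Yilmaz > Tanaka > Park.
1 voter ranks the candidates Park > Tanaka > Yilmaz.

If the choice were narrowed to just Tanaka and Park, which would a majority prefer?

Tanaka

Ballots ranking Tanaka above Park: 3 + 7 + 3 = 13.
Ballots ranking Park above Tanaka: 15 − 13 = 2.
Tanaka wins the head-to-head 13–2.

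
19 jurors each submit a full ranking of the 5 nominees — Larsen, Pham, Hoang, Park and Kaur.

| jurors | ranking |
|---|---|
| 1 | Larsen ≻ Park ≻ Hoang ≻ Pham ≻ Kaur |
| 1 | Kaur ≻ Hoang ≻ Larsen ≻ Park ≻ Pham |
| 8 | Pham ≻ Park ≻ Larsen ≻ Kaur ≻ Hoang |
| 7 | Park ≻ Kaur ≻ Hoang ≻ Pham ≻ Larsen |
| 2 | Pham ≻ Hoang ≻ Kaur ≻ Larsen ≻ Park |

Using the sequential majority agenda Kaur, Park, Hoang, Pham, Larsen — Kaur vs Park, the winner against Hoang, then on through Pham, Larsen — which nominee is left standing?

Pham

Round 1: Kaur vs Park — 3–16, Park advances.
Round 2: Park vs Hoang — 16–3, Park advances.
Round 3: Park vs Pham — 9–10, Pham advances.
Round 4: Pham vs Larsen — 17–2, Pham advances.
The agenda winner is Pham.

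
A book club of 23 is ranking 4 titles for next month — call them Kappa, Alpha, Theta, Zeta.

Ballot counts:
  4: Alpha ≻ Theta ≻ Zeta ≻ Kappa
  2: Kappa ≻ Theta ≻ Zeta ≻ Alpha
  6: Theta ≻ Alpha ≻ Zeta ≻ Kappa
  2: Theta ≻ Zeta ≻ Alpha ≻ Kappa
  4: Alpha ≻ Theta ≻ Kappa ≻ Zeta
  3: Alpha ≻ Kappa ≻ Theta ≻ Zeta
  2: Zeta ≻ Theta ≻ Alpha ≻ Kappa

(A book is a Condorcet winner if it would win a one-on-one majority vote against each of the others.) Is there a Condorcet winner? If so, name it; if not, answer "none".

Check each pair by majority over 23 ballots:
Kappa vs Alpha: Alpha, 21–2.
Kappa vs Theta: Theta, 18–5.
Kappa vs Zeta: Zeta, 14–9.
Alpha vs Theta: Theta, 12–11.
Alpha vs Zeta: Alpha, 17–6.
Theta vs Zeta: Theta wins 21–2.
Theta wins every pairwise contest, so Theta is the Condorcet winner.

Theta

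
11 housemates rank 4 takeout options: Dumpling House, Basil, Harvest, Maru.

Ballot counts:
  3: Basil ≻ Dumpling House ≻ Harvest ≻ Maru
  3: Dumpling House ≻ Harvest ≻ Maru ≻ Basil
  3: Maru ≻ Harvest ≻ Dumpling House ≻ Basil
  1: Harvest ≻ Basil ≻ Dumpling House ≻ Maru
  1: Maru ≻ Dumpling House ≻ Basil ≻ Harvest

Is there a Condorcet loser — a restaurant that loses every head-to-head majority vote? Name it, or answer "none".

Basil

Pairwise majorities:
Dumpling House vs Basil: Dumpling House preferred on 3+3+1 = 7 ballots; Dumpling House wins 7–4.
Dumpling House vs Harvest: 3+3+1 = 7 for Dumpling House, 4 for Harvest — Dumpling House by 7–4.
Dumpling House–Maru: Dumpling House 7–4.
Basil–Harvest: Harvest 7–4.
Basil vs Maru: Maru, 7–4.
Harvest vs Maru: Harvest preferred on 3+3+1 = 7 ballots; Harvest wins 7–4.
Basil loses to every other restaurant — it is the Condorcet loser.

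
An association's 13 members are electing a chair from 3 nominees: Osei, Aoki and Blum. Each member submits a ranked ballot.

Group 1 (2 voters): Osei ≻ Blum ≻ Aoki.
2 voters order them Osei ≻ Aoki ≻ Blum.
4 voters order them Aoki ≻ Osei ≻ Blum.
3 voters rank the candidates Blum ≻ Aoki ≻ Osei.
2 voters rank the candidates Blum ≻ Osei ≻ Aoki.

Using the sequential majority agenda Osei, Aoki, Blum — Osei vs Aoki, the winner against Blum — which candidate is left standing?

Round 1: Osei vs Aoki — 6–7, Aoki advances.
Round 2: Aoki vs Blum — 6–7, Blum advances.
Blum survives the agenda.

Blum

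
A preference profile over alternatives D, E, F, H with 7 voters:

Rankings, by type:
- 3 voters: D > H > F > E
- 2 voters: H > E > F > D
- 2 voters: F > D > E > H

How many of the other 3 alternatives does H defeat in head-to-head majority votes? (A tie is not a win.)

H against each rival (7 voters):
H vs D: D wins 5–2.
H vs E: H, 5–2.
H vs F: H preferred on 3+2 = 5 ballots; H wins 5–2.
H beats E, F; loses to D — 2 pairwise wins.

2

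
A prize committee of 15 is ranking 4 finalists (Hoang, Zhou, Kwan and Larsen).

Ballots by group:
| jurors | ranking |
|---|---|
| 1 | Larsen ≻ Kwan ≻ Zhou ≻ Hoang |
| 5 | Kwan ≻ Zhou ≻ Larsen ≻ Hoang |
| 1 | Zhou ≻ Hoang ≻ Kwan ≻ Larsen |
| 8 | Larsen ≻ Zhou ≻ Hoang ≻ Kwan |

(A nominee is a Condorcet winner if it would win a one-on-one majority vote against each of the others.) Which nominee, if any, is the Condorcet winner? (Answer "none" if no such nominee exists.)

Head-to-head results (15 jurors):
Hoang–Zhou: Zhou 15–0.
Hoang vs Kwan: Hoang, 9–6.
Hoang–Larsen: Larsen 14–1.
Zhou vs Kwan: Zhou wins 9–6.
Zhou vs Larsen: Larsen wins 9–6.
Kwan vs Larsen: Larsen wins 9–6.
Only Larsen has no losses; Larsen is the Condorcet winner.

Larsen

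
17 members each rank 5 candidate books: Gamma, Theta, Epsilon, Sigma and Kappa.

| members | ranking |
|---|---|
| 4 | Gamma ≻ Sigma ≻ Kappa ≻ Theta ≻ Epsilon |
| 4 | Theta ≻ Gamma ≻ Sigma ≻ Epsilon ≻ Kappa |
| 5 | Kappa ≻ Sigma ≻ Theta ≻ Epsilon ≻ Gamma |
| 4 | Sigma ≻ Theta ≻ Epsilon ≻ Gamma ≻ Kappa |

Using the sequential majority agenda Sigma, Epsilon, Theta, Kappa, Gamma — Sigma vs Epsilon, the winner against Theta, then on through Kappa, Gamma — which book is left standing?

Round 1: Sigma vs Epsilon — 17–0, Sigma advances.
Round 2: Sigma vs Theta — 13–4, Sigma advances.
Round 3: Sigma vs Kappa — 12–5, Sigma advances.
Round 4: Sigma vs Gamma — 9–8, Sigma advances.
The agenda winner is Sigma.

Sigma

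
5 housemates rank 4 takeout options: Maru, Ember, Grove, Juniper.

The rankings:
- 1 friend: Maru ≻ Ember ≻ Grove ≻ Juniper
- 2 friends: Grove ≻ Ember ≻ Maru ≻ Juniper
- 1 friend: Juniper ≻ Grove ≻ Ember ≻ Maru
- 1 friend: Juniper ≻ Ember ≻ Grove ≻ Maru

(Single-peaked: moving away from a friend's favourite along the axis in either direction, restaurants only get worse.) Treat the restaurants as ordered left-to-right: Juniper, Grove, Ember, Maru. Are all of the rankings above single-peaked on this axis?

Axis positions: Juniper=1, Grove=2, Ember=3, Maru=4.
Type 1 (peak Maru at position 4): ranking walks positions 4-3-2-1, expanding outward from the peak — single-peaked.
Type 2 (peak Grove at position 2): ranking walks positions 2-3-4-1, expanding outward from the peak — single-peaked.
Type 3 (peak Juniper at position 1): ranking walks positions 1-2-3-4, expanding outward from the peak — single-peaked.
Type 4: ranking walks positions 1-3-2-4; Ember is ranked above Grove even though Grove lies between Ember and the peak Juniper on the axis — preferences dip and rise again. Not single-peaked.
Type 4 violates single-peakedness, so the profile is not single-peaked on this axis.

no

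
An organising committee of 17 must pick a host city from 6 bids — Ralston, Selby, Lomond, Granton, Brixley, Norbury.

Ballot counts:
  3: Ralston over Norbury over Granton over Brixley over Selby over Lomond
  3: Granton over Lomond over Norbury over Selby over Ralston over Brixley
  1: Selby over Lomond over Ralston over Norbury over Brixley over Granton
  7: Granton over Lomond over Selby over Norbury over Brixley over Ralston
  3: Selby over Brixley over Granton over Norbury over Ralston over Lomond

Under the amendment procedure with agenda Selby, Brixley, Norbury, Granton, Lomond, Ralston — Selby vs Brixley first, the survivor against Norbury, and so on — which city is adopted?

Round 1: Selby vs Brixley — 14–3, Selby advances.
Round 2: Selby vs Norbury — 11–6, Selby advances.
Round 3: Selby vs Granton — 4–13, Granton advances.
Round 4: Granton vs Lomond — 16–1, Granton advances.
Round 5: Granton vs Ralston — 13–4, Granton advances.
Granton survives the agenda.

Granton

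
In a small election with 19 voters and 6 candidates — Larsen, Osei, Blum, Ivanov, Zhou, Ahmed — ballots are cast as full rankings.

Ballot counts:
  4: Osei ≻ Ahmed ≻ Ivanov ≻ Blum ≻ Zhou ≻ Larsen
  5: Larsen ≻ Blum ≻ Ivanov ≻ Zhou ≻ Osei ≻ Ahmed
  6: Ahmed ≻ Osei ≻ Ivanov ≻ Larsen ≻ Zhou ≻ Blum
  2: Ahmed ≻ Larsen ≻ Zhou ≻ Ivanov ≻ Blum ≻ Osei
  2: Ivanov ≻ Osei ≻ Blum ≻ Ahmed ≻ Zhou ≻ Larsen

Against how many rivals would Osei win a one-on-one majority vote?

Osei against each rival (19 voters):
Osei vs Larsen: Osei is ranked higher on 4+6+2 = 12 ballots, Larsen on 7. Osei wins 12–7.
Osei–Blum: Osei 12–7.
Osei vs Ivanov: 4+6 = 10 for Osei, 9 for Ivanov — Osei by 10–9.
Osei vs Zhou: Osei, 12–7.
Osei vs Ahmed: Osei, 11–8.
Osei beats Larsen, Blum, Ivanov, Zhou, Ahmed — 5 pairwise wins.

5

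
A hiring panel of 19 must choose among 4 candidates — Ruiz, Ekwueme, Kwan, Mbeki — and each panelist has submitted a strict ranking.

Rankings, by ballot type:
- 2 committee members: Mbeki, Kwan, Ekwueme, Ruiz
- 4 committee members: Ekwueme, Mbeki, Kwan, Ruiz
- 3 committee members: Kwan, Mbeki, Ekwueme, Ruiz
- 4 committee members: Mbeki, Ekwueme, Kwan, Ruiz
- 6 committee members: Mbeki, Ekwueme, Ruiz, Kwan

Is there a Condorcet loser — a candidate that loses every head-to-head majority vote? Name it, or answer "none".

Ruiz

Pairwise majorities:
Ruiz vs Ekwueme: Ruiz is ranked higher on 0 ballots, Ekwueme on 19. Ekwueme wins 19–0.
Ruiz–Kwan: Kwan 13–6.
Ruiz vs Mbeki: Mbeki wins 19–0.
Ekwueme vs Kwan: Ekwueme wins 14–5.
Ekwueme–Mbeki: Mbeki 15–4.
Kwan vs Mbeki: Mbeki, 16–3.
Only Ruiz has no wins; Ruiz is the Condorcet loser.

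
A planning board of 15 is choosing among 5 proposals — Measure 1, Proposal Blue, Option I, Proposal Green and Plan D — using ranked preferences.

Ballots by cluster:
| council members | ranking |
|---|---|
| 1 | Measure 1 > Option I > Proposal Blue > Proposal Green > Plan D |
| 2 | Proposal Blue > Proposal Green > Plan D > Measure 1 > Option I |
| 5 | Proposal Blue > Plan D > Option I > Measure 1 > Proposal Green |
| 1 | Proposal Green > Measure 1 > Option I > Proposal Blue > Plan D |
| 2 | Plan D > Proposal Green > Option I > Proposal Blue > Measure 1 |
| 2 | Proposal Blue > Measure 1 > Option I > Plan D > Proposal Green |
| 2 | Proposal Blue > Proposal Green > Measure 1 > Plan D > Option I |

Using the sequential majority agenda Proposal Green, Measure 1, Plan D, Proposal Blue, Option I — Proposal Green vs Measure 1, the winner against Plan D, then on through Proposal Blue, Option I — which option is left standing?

Proposal Blue

Round 1: Proposal Green vs Measure 1 — 7–8, Measure 1 advances.
Round 2: Measure 1 vs Plan D — 6–9, Plan D advances.
Round 3: Plan D vs Proposal Blue — 2–13, Proposal Blue advances.
Round 4: Proposal Blue vs Option I — 11–4, Proposal Blue advances.
Proposal Blue survives the agenda.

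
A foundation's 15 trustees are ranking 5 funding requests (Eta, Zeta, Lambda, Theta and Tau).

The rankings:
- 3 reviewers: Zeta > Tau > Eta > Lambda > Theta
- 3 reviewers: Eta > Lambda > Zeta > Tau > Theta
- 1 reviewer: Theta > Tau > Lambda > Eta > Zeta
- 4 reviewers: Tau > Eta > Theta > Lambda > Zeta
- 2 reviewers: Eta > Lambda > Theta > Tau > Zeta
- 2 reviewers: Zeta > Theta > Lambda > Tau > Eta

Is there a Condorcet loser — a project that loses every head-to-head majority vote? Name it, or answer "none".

Head-to-head results (15 reviewers):
Eta vs Zeta: 3+1+4+2 = 10 for Eta, 5 for Zeta — Eta by 10–5.
Eta vs Lambda: Eta, 12–3.
Eta vs Theta: Eta preferred on 3+3+4+2 = 12 ballots; Eta wins 12–3.
Eta vs Tau: Tau wins 10–5.
Zeta vs Lambda: Lambda wins 10–5.
Zeta vs Theta: Zeta is ranked higher on 3+3+2 = 8 ballots, Theta on 7. Zeta wins 8–7.
Zeta vs Tau: Zeta, 8–7.
Lambda vs Theta: 8 to 7, Lambda.
Lambda vs Tau: 3+2+2 = 7 for Lambda, 8 for Tau — Tau by 8–7.
Theta vs Tau: 1+2+2 = 5 for Theta, 10 for Tau — Tau by 10–5.
Theta loses to every other project — it is the Condorcet loser.

Theta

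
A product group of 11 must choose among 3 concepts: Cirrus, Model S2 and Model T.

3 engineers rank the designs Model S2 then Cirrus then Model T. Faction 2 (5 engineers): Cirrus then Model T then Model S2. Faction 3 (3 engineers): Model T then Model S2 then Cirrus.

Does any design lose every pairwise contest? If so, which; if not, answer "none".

none

Pairwise majorities:
Cirrus–Model S2: Model S2 6–5.
Cirrus vs Model T: 8 to 3, Cirrus.
Model S2 vs Model T: Model S2 is ranked higher on 3 ballots, Model T on 8. Model T wins 8–3.
Each design has at least one pairwise win (Cirrus beats Model T; Model S2 beats Cirrus; Model T beats Model S2) — no Condorcet loser.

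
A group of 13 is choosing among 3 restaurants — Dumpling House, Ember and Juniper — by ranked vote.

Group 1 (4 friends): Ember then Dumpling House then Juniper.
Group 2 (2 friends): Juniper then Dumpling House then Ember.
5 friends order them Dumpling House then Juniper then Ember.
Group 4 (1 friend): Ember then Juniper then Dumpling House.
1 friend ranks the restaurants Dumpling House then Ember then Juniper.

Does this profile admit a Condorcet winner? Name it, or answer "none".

Check each pair by majority over 13 ballots:
Dumpling House vs Ember: Dumpling House preferred on 2+5+1 = 8 ballots; Dumpling House wins 8–5.
Dumpling House vs Juniper: Dumpling House is ranked higher on 4+5+1 = 10 ballots, Juniper on 3. Dumpling House wins 10–3.
Ember–Juniper: Juniper 7–6.
Dumpling House defeats every rival head-to-head and is the Condorcet winner.

Dumpling House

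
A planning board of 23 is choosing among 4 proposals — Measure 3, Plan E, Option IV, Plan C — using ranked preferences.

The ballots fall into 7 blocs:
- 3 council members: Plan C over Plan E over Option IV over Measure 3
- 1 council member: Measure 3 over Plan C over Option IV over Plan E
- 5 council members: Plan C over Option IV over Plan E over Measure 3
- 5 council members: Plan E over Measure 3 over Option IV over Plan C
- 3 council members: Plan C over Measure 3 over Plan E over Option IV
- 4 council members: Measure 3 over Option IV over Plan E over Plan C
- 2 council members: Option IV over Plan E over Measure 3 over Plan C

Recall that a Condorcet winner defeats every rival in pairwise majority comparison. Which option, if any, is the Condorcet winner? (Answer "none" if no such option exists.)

Check each pair by majority over 23 ballots:
Measure 3 vs Plan E: 1+3+4 = 8 for Measure 3, 15 for Plan E — Plan E by 15–8.
Measure 3 vs Option IV: Measure 3 preferred on 1+5+3+4 = 13 ballots; Measure 3 wins 13–10.
Measure 3 vs Plan C: Measure 3, 12–11.
Plan E vs Option IV: Option IV, 12–11.
Plan E–Plan C: Plan C 12–11.
Option IV vs Plan C: 11 to 12, Plan C.
No option is unbeaten: Measure 3 loses to Plan E; Plan E loses to Option IV; Option IV loses to Measure 3; Plan C loses to Measure 3. In particular Measure 3 → Option IV → Plan E → Measure 3 is a majority cycle — no Condorcet winner exists.

none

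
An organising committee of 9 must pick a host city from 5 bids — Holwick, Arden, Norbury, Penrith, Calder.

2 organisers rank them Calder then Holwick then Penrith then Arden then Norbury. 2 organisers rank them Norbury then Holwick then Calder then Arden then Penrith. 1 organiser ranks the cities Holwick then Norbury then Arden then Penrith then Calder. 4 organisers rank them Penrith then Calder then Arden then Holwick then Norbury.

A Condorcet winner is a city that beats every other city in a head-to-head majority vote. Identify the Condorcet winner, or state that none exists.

none

Check each pair by majority over 9 ballots:
Holwick vs Arden: Holwick preferred on 2+2+1 = 5 ballots; Holwick wins 5–4.
Holwick vs Norbury: Holwick is ranked higher on 2+1+4 = 7 ballots, Norbury on 2. Holwick wins 7–2.
Holwick vs Penrith: Holwick preferred on 2+2+1 = 5 ballots; Holwick wins 5–4.
Holwick vs Calder: 2+1 = 3 for Holwick, 6 for Calder — Calder by 6–3.
Arden vs Norbury: Arden is ranked higher on 2+4 = 6 ballots, Norbury on 3. Arden wins 6–3.
Arden vs Penrith: Arden preferred on 2+1 = 3 ballots; Penrith wins 6–3.
Arden vs Calder: Arden preferred on 1 ballot; Calder wins 8–1.
Norbury vs Penrith: Norbury is ranked higher on 2+1 = 3 ballots, Penrith on 6. Penrith wins 6–3.
Norbury vs Calder: Norbury is ranked higher on 2+1 = 3 ballots, Calder on 6. Calder wins 6–3.
Penrith vs Calder: Penrith is ranked higher on 1+4 = 5 ballots, Calder on 4. Penrith wins 5–4.
No city is unbeaten: Holwick loses to Calder; Arden loses to Holwick; Norbury loses to Holwick; Penrith loses to Holwick; Calder loses to Penrith. In particular Holwick > Penrith > Calder > Holwick is a majority cycle — no Condorcet winner exists.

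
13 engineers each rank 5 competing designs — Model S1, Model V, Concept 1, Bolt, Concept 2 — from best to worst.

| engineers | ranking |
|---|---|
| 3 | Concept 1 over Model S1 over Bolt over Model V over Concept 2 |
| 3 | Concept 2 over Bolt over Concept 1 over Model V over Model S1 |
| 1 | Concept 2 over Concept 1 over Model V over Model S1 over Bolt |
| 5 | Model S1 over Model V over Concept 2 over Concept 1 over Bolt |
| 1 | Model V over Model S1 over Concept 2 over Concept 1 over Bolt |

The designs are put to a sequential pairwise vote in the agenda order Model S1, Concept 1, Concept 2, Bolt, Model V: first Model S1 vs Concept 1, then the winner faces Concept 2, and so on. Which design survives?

Model V

Round 1: Model S1 vs Concept 1 — 6–7, Concept 1 advances.
Round 2: Concept 1 vs Concept 2 — 3–10, Concept 2 advances.
Round 3: Concept 2 vs Bolt — 10–3, Concept 2 advances.
Round 4: Concept 2 vs Model V — 4–9, Model V advances.
The agenda winner is Model V.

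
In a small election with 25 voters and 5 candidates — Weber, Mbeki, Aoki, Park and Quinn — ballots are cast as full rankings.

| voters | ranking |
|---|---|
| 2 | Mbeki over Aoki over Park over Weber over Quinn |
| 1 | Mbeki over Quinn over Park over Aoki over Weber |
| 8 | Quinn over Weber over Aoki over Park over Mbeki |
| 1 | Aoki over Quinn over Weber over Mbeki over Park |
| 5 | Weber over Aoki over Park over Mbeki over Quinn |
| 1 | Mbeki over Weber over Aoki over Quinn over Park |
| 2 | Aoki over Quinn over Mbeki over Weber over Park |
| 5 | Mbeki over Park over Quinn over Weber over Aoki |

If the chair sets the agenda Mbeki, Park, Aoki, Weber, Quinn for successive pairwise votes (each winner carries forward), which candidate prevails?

Round 1: Mbeki vs Park — 12–13, Park advances.
Round 2: Park vs Aoki — 6–19, Aoki advances.
Round 3: Aoki vs Weber — 6–19, Weber advances.
Round 4: Weber vs Quinn — 8–17, Quinn advances.
Quinn survives the agenda.

Quinn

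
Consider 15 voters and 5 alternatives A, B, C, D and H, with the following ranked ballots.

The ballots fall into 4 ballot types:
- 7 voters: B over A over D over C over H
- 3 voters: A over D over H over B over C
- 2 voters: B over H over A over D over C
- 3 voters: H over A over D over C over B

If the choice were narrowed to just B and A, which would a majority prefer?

B

Ballots ranking B above A: 7 + 2 = 9.
Ballots ranking A above B: 15 − 9 = 6.
B wins the head-to-head 9–6.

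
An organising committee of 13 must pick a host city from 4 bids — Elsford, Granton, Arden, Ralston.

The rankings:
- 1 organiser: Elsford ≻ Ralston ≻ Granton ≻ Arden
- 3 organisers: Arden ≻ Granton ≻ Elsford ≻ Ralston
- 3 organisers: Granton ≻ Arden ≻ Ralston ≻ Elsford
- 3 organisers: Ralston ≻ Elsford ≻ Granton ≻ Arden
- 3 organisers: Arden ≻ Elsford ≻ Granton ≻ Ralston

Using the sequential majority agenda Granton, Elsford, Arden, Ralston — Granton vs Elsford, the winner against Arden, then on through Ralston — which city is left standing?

Round 1: Granton vs Elsford — 6–7, Elsford advances.
Round 2: Elsford vs Arden — 4–9, Arden advances.
Round 3: Arden vs Ralston — 9–4, Arden advances.
Arden survives the agenda.

Arden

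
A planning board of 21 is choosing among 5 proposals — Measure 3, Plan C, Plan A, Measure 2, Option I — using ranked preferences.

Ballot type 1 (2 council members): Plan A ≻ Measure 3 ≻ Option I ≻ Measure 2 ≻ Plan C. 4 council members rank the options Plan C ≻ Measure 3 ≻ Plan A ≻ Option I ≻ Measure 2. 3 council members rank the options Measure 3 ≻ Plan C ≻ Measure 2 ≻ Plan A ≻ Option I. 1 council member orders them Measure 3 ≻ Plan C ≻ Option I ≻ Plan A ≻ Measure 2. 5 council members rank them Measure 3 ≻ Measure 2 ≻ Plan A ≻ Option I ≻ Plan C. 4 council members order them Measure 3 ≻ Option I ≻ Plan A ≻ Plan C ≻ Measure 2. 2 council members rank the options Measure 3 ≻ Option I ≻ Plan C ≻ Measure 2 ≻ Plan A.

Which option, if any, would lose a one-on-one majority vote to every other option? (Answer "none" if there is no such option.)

Measure 2

Head-to-head results (21 council members):
Measure 3 vs Plan C: Measure 3 wins 17–4.
Measure 3 vs Plan A: 4+3+1+5+4+2 = 19 for Measure 3, 2 for Plan A — Measure 3 by 19–2.
Measure 3 vs Measure 2: Measure 3 preferred on 21 ballots; Measure 3 wins 21–0.
Measure 3–Option I: Measure 3 21–0.
Plan C vs Plan A: 4+3+1+2 = 10 for Plan C, 11 for Plan A — Plan A by 11–10.
Plan C vs Measure 2: Plan C wins 14–7.
Plan C vs Option I: 4+3+1 = 8 for Plan C, 13 for Option I — Option I by 13–8.
Plan A vs Measure 2: 11 to 10, Plan A.
Plan A vs Option I: Plan A is ranked higher on 2+4+3+5 = 14 ballots, Option I on 7. Plan A wins 14–7.
Measure 2–Option I: Option I 13–8.
Only Measure 2 has no wins; Measure 2 is the Condorcet loser.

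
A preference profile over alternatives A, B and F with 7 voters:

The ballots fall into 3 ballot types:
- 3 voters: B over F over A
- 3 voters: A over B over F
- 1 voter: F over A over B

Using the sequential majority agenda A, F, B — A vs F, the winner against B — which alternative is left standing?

Round 1: A vs F — 3–4, F advances.
Round 2: F vs B — 1–6, B advances.
B survives the agenda.

B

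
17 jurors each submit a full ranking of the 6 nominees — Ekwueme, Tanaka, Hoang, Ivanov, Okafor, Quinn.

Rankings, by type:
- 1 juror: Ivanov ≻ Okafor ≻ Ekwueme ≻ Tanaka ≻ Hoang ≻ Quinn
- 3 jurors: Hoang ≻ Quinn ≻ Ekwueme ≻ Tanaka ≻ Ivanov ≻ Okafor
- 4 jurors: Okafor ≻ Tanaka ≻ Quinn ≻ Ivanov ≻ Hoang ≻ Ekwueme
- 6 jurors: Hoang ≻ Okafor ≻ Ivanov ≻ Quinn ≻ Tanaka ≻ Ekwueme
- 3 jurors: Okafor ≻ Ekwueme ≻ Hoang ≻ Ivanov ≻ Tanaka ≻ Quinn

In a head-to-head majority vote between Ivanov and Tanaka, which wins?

Ivanov

Ballots ranking Ivanov above Tanaka: 1 + 6 + 3 = 10.
Ballots ranking Tanaka above Ivanov: 17 − 10 = 7.
Ivanov wins the head-to-head 10–7.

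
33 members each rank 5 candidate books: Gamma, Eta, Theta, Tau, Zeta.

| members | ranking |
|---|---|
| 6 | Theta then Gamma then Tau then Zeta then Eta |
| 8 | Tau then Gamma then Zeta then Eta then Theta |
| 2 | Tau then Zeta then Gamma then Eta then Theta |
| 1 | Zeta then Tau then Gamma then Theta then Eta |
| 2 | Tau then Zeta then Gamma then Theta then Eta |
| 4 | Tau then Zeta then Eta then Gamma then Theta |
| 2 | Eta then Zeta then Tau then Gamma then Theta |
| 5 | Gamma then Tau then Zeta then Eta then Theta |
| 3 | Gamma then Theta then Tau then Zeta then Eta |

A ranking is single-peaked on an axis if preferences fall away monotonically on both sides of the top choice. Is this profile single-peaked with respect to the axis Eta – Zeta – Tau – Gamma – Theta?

yes

Axis positions: Eta=1, Zeta=2, Tau=3, Gamma=4, Theta=5.
Type 1 (peak Theta at position 5): ranking walks positions 5-4-3-2-1, expanding outward from the peak — single-peaked.
Type 2 (peak Tau at position 3): ranking walks positions 3-4-2-1-5, expanding outward from the peak — single-peaked.
Type 3 (peak Tau at position 3): ranking walks positions 3-2-4-1-5, expanding outward from the peak — single-peaked.
Type 4 (peak Zeta at position 2): ranking walks positions 2-3-4-5-1, expanding outward from the peak — single-peaked.
Type 5 (peak Tau at position 3): ranking walks positions 3-2-4-5-1, expanding outward from the peak — single-peaked.
Type 6 (peak Tau at position 3): ranking walks positions 3-2-1-4-5, expanding outward from the peak — single-peaked.
Type 7 (peak Eta at position 1): ranking walks positions 1-2-3-4-5, expanding outward from the peak — single-peaked.
Type 8 (peak Gamma at position 4): ranking walks positions 4-3-2-1-5, expanding outward from the peak — single-peaked.
Type 9 (peak Gamma at position 4): ranking walks positions 4-5-3-2-1, expanding outward from the peak — single-peaked.
Every ranking is single-peaked on this axis.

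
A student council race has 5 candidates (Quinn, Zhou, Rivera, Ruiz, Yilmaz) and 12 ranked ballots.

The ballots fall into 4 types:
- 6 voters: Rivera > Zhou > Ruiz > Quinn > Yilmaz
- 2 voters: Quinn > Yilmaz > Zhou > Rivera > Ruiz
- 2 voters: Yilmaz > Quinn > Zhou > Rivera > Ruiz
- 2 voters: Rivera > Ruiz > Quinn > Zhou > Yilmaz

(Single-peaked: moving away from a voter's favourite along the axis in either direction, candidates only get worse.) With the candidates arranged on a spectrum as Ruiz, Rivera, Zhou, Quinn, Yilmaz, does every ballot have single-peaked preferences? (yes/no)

no

Axis positions: Ruiz=1, Rivera=2, Zhou=3, Quinn=4, Yilmaz=5.
Type 1 (peak Rivera at position 2): ranking walks positions 2-3-1-4-5, expanding outward from the peak — single-peaked.
Type 2 (peak Quinn at position 4): ranking walks positions 4-5-3-2-1, expanding outward from the peak — single-peaked.
Type 3 (peak Yilmaz at position 5): ranking walks positions 5-4-3-2-1, expanding outward from the peak — single-peaked.
Type 4: ranking walks positions 2-1-4-3-5; Quinn is ranked above Zhou even though Zhou lies between Quinn and the peak Rivera on the axis — preferences dip and rise again. Not single-peaked.
Type 4 violates single-peakedness, so the profile is not single-peaked on this axis.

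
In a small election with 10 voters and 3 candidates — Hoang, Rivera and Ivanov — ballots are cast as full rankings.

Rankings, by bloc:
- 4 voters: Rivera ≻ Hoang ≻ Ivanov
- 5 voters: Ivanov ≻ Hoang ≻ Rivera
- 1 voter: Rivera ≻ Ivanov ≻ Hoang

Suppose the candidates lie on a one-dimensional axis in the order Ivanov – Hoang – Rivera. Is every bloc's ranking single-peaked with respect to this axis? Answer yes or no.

Axis positions: Ivanov=1, Hoang=2, Rivera=3.
Bloc 1 (peak Rivera at position 3): ranking walks positions 3-2-1, expanding outward from the peak — single-peaked.
Bloc 2 (peak Ivanov at position 1): ranking walks positions 1-2-3, expanding outward from the peak — single-peaked.
Bloc 3: ranking walks positions 3-1-2; Ivanov is ranked above Hoang even though Hoang lies between Ivanov and the peak Rivera on the axis — preferences dip and rise again. Not single-peaked.
Bloc 3 violates single-peakedness, so the profile is not single-peaked on this axis.

no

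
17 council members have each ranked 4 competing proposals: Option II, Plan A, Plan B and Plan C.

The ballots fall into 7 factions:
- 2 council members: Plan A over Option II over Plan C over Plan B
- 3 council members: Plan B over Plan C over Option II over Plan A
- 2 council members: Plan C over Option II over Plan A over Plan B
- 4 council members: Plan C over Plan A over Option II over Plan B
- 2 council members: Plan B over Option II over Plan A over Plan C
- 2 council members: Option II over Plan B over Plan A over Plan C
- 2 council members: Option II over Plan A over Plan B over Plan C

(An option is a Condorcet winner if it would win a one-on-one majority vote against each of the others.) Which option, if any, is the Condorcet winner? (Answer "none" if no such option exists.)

none

Check each pair by majority over 17 ballots:
Option II vs Plan A: Option II, 11–6.
Option II vs Plan B: 12 to 5, Option II.
Option II vs Plan C: Option II preferred on 2+2+2+2 = 8 ballots; Plan C wins 9–8.
Plan A vs Plan B: Plan A preferred on 2+2+4+2 = 10 ballots; Plan A wins 10–7.
Plan A vs Plan C: Plan A preferred on 2+2+2+2 = 8 ballots; Plan C wins 9–8.
Plan B–Plan C: Plan B 9–8.
Every option loses at least once (Option II loses to Plan C; Plan A loses to Option II; Plan B loses to Option II; Plan C loses to Plan B). The majority relation contains the cycle Option II → Plan B → Plan C → Option II, so there is no Condorcet winner.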